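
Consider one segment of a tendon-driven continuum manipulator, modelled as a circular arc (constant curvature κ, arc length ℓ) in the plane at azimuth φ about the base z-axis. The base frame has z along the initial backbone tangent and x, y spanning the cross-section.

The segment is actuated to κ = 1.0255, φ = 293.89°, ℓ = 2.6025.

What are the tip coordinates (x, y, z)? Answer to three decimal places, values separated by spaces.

θ = κ·ℓ = 1.0255 × 2.6025 = 2.66886 rad
ρ = (1 − cos θ)/κ = (1 − -0.89033)/1.0255 = 1.84332
z = sin θ / κ = 0.45532/1.0255 = 0.44400
x = ρ cos φ = 1.84332 × cos(293.89°) = 0.74651
y = ρ sin φ = 1.84332 × sin(293.89°) = -1.68540

0.747 -1.685 0.444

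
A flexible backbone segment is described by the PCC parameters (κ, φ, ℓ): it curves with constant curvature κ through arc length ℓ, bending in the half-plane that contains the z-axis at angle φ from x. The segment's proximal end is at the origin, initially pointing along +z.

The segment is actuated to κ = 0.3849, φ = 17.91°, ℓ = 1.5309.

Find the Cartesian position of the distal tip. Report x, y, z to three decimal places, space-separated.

0.417 0.135 1.444

θ = κ·ℓ = 0.3849 × 1.5309 = 0.58924 rad
ρ = (1 − cos θ)/κ = (1 − 0.83136)/0.3849 = 0.43814
z = sin θ / κ = 0.55573/0.3849 = 1.44384
x = ρ cos φ = 0.43814 × cos(17.91°) = 0.41690
y = ρ sin φ = 0.43814 × sin(17.91°) = 0.13474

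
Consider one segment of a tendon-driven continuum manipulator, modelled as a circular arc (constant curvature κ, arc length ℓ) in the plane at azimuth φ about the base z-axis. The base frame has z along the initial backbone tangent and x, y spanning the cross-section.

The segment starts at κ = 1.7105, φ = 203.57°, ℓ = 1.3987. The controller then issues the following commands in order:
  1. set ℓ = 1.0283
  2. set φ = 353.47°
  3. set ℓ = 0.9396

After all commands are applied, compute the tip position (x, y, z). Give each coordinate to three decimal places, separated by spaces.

0.602 -0.069 0.584

initial: κ=1.7105, φ=203.57°, ℓ=1.3987
cmd 1: set ℓ=1.0283 → (κ,φ,ℓ)=(1.7105,203.57°,1.0283) → tip=(-0.6361,-0.2775,0.5743)
cmd 2: set φ=353.47° → (κ,φ,ℓ)=(1.7105,353.47°,1.0283) → tip=(0.6894,-0.0789,0.5743)
cmd 3: set ℓ=0.9396 → (κ,φ,ℓ)=(1.7105,353.47°,0.9396) → tip=(0.6020,-0.0689,0.5842)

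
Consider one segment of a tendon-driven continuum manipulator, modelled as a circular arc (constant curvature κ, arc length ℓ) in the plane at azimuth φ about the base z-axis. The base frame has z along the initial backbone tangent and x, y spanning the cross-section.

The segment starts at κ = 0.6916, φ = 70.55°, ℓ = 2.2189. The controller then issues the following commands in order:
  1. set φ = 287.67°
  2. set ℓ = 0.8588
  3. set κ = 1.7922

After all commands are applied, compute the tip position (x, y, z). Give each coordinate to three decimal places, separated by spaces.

initial: κ=0.6916, φ=70.55°, ℓ=2.2189
cmd 1: set φ=287.67° → (κ,φ,ℓ)=(0.6916,287.67°,2.2189) → tip=(0.4230,-1.3278,1.4450)
cmd 2: set ℓ=0.8588 → (κ,φ,ℓ)=(0.6916,287.67°,0.8588) → tip=(0.0752,-0.2359,0.8092)
cmd 3: set κ=1.7922 → (κ,φ,ℓ)=(1.7922,287.67°,0.8588) → tip=(0.1640,-0.5148,0.5577)

0.164 -0.515 0.558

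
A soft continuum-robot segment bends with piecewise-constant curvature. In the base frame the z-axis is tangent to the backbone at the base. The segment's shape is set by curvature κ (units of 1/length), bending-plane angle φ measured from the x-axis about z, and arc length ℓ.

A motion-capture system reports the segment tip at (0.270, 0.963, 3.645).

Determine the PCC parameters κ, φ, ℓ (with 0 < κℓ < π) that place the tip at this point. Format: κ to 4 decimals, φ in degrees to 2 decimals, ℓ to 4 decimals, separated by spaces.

0.1400 74.34 3.8253

ρ = √(x²+y²) = √(0.270² + 0.963²) = 1.00013
φ = atan2(y, x) mod 360° = atan2(0.963, 0.270) = 74.3379°
|p|² = ρ² + z² = 1.00013² + 3.645² = 14.28629
κ = 2ρ / |p|² = 2×1.00013 / 14.28629 = 0.14001
θ = 2·atan2(ρ, z) = 2·atan2(1.00013, 3.645) = 0.53559 rad
ℓ = θ/κ = 0.53559/0.14001 = 3.82528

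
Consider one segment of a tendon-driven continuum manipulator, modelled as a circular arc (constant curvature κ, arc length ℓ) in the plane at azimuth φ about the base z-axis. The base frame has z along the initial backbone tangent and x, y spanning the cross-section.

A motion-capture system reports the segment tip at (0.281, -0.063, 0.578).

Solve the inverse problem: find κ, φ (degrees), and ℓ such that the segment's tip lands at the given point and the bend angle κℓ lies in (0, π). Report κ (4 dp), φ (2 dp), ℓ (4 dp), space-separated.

ρ = √(x²+y²) = √(0.281² + -0.063²) = 0.28798
φ = atan2(y, x) mod 360° = atan2(-0.063, 0.281) = 347.3633°
|p|² = ρ² + z² = 0.28798² + 0.578² = 0.41701
κ = 2ρ / |p|² = 2×0.28798 / 0.41701 = 1.38113
θ = 2·atan2(ρ, z) = 2·atan2(0.28798, 0.578) = 0.92446 rad
ℓ = θ/κ = 0.92446/1.38113 = 0.66935

1.3811 347.36 0.6693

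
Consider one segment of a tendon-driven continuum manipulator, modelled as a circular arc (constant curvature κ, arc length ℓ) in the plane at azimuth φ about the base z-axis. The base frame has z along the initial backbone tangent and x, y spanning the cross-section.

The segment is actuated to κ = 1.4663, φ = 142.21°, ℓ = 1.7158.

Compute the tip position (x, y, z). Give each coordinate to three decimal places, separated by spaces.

-0.976 0.757 0.399

θ = κ·ℓ = 1.4663 × 1.7158 = 2.51588 rad
ρ = (1 − cos θ)/κ = (1 − -0.81054)/1.4663 = 1.23477
z = sin θ / κ = 0.58568/1.4663 = 0.39943
x = ρ cos φ = 1.23477 × cos(142.21°) = -0.97579
y = ρ sin φ = 1.23477 × sin(142.21°) = 0.75663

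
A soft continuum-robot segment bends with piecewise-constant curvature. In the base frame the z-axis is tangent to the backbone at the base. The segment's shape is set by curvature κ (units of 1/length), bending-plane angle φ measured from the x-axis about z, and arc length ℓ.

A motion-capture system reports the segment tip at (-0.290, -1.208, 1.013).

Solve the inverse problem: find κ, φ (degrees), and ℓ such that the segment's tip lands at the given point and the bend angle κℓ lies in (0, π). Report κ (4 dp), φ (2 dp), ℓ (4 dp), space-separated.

ρ = √(x²+y²) = √(-0.290² + -1.208²) = 1.24232
φ = atan2(y, x) mod 360° = atan2(-1.208, -0.290) = 256.5007°
|p|² = ρ² + z² = 1.24232² + 1.013² = 2.56953
κ = 2ρ / |p|² = 2×1.24232 / 2.56953 = 0.96696
θ = 2·atan2(ρ, z) = 2·atan2(1.24232, 1.013) = 1.77346 rad
ℓ = θ/κ = 1.77346/0.96696 = 1.83405

0.9670 256.50 1.8341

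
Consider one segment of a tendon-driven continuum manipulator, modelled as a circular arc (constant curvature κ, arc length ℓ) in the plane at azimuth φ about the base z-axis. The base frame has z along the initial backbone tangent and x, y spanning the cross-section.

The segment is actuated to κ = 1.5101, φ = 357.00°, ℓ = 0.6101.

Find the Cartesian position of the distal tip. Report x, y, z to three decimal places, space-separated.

0.261 -0.014 0.527

θ = κ·ℓ = 1.5101 × 0.6101 = 0.92131 rad
ρ = (1 − cos θ)/κ = (1 − 0.60478)/1.5101 = 0.26172
z = sin θ / κ = 0.79640/1.5101 = 0.52738
x = ρ cos φ = 0.26172 × cos(357.00°) = 0.26136
y = ρ sin φ = 0.26172 × sin(357.00°) = -0.01370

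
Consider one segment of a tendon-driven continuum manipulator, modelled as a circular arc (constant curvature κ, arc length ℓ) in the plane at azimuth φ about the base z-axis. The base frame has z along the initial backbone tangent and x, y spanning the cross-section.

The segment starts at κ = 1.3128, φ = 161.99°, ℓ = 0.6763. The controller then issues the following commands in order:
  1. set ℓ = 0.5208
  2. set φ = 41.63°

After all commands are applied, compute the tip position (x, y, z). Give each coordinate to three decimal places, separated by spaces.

0.128 0.114 0.481

initial: κ=1.3128, φ=161.99°, ℓ=0.6763
cmd 1: set ℓ=0.5208 → (κ,φ,ℓ)=(1.3128,161.99°,0.5208) → tip=(-0.1628,0.0529,0.4812)
cmd 2: set φ=41.63° → (κ,φ,ℓ)=(1.3128,41.63°,0.5208) → tip=(0.1280,0.1137,0.4812)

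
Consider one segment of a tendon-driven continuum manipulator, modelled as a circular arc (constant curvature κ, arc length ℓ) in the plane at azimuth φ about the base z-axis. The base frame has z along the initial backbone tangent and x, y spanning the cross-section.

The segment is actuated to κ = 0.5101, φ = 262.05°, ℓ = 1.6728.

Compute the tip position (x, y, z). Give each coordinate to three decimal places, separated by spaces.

-0.093 -0.665 1.477

θ = κ·ℓ = 0.5101 × 1.6728 = 0.85330 rad
ρ = (1 − cos θ)/κ = (1 − 0.65750)/0.5101 = 0.67143
z = sin θ / κ = 0.75345/0.5101 = 1.47707
x = ρ cos φ = 0.67143 × cos(262.05°) = -0.09286
y = ρ sin φ = 0.67143 × sin(262.05°) = -0.66498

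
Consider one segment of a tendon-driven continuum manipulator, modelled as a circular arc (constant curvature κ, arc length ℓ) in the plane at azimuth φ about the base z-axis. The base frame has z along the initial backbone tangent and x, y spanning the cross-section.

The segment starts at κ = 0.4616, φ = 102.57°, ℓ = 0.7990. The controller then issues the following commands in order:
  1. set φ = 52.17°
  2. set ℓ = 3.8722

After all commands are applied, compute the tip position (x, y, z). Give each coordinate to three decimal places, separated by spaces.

initial: κ=0.4616, φ=102.57°, ℓ=0.7990
cmd 1: set φ=52.17° → (κ,φ,ℓ)=(0.4616,52.17°,0.7990) → tip=(0.0893,0.1151,0.7810)
cmd 2: set ℓ=3.8722 → (κ,φ,ℓ)=(0.4616,52.17°,3.8722) → tip=(1.6142,2.0788,2.1158)

1.614 2.079 2.116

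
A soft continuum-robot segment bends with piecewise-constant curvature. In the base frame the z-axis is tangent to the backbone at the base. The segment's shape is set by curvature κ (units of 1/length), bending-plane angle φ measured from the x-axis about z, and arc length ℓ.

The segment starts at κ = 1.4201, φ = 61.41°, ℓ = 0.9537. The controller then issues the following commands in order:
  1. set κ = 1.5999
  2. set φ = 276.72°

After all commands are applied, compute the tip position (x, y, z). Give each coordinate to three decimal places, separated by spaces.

0.070 -0.593 0.624

initial: κ=1.4201, φ=61.41°, ℓ=0.9537
cmd 1: set κ=1.5999 → (κ,φ,ℓ)=(1.5999,61.41°,0.9537) → tip=(0.2857,0.5242,0.6244)
cmd 2: set φ=276.72° → (κ,φ,ℓ)=(1.5999,276.72°,0.9537) → tip=(0.0699,-0.5928,0.6244)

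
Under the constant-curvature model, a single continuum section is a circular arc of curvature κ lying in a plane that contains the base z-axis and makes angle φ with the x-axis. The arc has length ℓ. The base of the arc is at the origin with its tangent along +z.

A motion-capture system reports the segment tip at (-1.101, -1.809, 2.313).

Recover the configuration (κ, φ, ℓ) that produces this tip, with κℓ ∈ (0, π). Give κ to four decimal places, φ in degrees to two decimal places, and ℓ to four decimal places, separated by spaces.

ρ = √(x²+y²) = √(-1.101² + -1.809²) = 2.11771
φ = atan2(y, x) mod 360° = atan2(-1.809, -1.101) = 238.6743°
|p|² = ρ² + z² = 2.11771² + 2.313² = 9.83465
κ = 2ρ / |p|² = 2×2.11771 / 9.83465 = 0.43066
θ = 2·atan2(ρ, z) = 2·atan2(2.11771, 2.313) = 1.48270 rad
ℓ = θ/κ = 1.48270/0.43066 = 3.44283

0.4307 238.67 3.4428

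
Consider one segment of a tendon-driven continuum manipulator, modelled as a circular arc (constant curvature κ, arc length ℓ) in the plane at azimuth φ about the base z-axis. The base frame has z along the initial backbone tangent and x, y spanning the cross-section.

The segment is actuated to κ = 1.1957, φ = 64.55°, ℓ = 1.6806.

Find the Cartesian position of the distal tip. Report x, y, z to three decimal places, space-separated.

θ = κ·ℓ = 1.1957 × 1.6806 = 2.00949 rad
ρ = (1 − cos θ)/κ = (1 − -0.42476)/1.1957 = 1.19157
z = sin θ / κ = 0.90531/1.1957 = 0.75713
x = ρ cos φ = 1.19157 × cos(64.55°) = 0.51205
y = ρ sin φ = 1.19157 × sin(64.55°) = 1.07594

0.512 1.076 0.757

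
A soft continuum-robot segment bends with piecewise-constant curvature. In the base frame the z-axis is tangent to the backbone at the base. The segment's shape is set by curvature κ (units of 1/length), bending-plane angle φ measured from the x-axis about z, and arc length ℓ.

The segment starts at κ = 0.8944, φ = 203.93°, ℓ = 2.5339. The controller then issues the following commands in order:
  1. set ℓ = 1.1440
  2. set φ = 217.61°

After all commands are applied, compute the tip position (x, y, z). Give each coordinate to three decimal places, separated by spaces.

initial: κ=0.8944, φ=203.93°, ℓ=2.5339
cmd 1: set ℓ=1.1440 → (κ,φ,ℓ)=(0.8944,203.93°,1.1440) → tip=(-0.4899,-0.2174,0.9546)
cmd 2: set φ=217.61° → (κ,φ,ℓ)=(0.8944,217.61°,1.1440) → tip=(-0.4246,-0.3271,0.9546)

-0.425 -0.327 0.955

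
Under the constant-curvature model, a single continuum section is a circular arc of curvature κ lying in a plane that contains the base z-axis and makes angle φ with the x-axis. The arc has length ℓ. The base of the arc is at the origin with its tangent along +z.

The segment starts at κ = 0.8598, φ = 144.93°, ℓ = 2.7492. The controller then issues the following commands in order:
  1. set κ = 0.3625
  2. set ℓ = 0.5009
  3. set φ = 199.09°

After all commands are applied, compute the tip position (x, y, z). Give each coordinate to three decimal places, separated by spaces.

initial: κ=0.8598, φ=144.93°, ℓ=2.7492
cmd 1: set κ=0.3625 → (κ,φ,ℓ)=(0.3625,144.93°,2.7492) → tip=(-1.0314,0.7241,2.3162)
cmd 2: set ℓ=0.5009 → (κ,φ,ℓ)=(0.3625,144.93°,0.5009) → tip=(-0.0371,0.0261,0.4982)
cmd 3: set φ=199.09° → (κ,φ,ℓ)=(0.3625,199.09°,0.5009) → tip=(-0.0429,-0.0148,0.4982)

-0.043 -0.015 0.498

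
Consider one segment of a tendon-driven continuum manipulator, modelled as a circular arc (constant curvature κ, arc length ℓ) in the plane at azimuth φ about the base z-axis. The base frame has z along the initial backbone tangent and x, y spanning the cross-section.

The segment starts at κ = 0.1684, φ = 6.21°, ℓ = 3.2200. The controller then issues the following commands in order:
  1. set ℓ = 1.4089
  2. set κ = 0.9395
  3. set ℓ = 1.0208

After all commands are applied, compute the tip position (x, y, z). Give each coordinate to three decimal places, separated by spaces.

initial: κ=0.1684, φ=6.21°, ℓ=3.2200
cmd 1: set ℓ=1.4089 → (κ,φ,ℓ)=(0.1684,6.21°,1.4089) → tip=(0.1654,0.0180,1.3957)
cmd 2: set κ=0.9395 → (κ,φ,ℓ)=(0.9395,6.21°,1.4089) → tip=(0.7993,0.0870,1.0321)
cmd 3: set ℓ=1.0208 → (κ,φ,ℓ)=(0.9395,6.21°,1.0208) → tip=(0.4504,0.0490,0.8714)

0.450 0.049 0.871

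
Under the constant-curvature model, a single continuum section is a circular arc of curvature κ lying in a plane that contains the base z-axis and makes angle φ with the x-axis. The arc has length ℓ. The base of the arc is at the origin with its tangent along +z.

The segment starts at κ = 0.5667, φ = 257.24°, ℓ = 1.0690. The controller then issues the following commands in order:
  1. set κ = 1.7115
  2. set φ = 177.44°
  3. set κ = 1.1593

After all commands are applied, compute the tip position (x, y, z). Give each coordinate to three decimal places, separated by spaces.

initial: κ=0.5667, φ=257.24°, ℓ=1.0690
cmd 1: set κ=1.7115 → (κ,φ,ℓ)=(1.7115,257.24°,1.0690) → tip=(-0.1621,-0.7157,0.5648)
cmd 2: set φ=177.44° → (κ,φ,ℓ)=(1.7115,177.44°,1.0690) → tip=(-0.7331,0.0328,0.5648)
cmd 3: set κ=1.1593 → (κ,φ,ℓ)=(1.1593,177.44°,1.0690) → tip=(-0.5813,0.0260,0.8156)

-0.581 0.026 0.816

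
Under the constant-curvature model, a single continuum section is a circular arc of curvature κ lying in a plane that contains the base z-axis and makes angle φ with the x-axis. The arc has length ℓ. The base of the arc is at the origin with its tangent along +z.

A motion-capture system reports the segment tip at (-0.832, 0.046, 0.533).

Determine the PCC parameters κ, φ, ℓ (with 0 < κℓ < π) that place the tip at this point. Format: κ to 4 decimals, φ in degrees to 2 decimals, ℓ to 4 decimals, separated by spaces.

1.7033 176.84 1.1762

ρ = √(x²+y²) = √(-0.832² + 0.046²) = 0.83327
φ = atan2(y, x) mod 360° = atan2(0.046, -0.832) = 176.8354°
|p|² = ρ² + z² = 0.83327² + 0.533² = 0.97843
κ = 2ρ / |p|² = 2×0.83327 / 0.97843 = 1.70328
θ = 2·atan2(ρ, z) = 2·atan2(0.83327, 0.533) = 2.00347 rad
ℓ = θ/κ = 2.00347/1.70328 = 1.17624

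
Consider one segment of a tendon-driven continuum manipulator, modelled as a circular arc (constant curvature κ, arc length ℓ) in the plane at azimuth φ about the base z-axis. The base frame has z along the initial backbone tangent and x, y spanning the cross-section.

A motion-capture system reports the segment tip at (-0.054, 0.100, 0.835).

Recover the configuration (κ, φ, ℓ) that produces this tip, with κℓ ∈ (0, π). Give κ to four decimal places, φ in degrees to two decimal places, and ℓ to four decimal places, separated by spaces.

ρ = √(x²+y²) = √(-0.054² + 0.100²) = 0.11365
φ = atan2(y, x) mod 360° = atan2(0.100, -0.054) = 118.3690°
|p|² = ρ² + z² = 0.11365² + 0.835² = 0.71014
κ = 2ρ / |p|² = 2×0.11365 / 0.71014 = 0.32007
θ = 2·atan2(ρ, z) = 2·atan2(0.11365, 0.835) = 0.27055 rad
ℓ = θ/κ = 0.27055/0.32007 = 0.84527

0.3201 118.37 0.8453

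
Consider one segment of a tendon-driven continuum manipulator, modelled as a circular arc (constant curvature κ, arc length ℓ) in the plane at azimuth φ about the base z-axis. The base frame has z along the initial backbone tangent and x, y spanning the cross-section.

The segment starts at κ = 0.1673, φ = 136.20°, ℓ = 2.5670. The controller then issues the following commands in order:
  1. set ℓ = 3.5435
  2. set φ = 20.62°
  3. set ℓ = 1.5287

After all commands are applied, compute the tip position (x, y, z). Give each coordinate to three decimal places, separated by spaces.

initial: κ=0.1673, φ=136.20°, ℓ=2.5670
cmd 1: set ℓ=3.5435 → (κ,φ,ℓ)=(0.1673,136.20°,3.5435) → tip=(-0.7362,0.7059,3.3396)
cmd 2: set φ=20.62° → (κ,φ,ℓ)=(0.1673,20.62°,3.5435) → tip=(0.9546,0.3592,3.3396)
cmd 3: set ℓ=1.5287 → (κ,φ,ℓ)=(0.1673,20.62°,1.5287) → tip=(0.1820,0.0685,1.5121)

0.182 0.068 1.512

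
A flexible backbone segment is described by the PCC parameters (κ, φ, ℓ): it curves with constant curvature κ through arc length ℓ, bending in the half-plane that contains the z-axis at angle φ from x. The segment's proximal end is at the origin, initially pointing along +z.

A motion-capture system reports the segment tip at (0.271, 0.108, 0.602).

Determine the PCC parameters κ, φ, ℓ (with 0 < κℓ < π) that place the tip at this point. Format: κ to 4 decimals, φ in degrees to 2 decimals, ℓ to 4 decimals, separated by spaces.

ρ = √(x²+y²) = √(0.271² + 0.108²) = 0.29173
φ = atan2(y, x) mod 360° = atan2(0.108, 0.271) = 21.7285°
|p|² = ρ² + z² = 0.29173² + 0.602² = 0.44751
κ = 2ρ / |p|² = 2×0.29173 / 0.44751 = 1.30378
θ = 2·atan2(ρ, z) = 2·atan2(0.29173, 0.602) = 0.90250 rad
ℓ = θ/κ = 0.90250/1.30378 = 0.69222

1.3038 21.73 0.6922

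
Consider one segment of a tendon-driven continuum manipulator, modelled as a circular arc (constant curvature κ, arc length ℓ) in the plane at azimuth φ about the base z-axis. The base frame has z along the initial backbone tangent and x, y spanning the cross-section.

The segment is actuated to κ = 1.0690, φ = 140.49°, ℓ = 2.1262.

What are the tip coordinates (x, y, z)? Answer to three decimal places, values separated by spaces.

θ = κ·ℓ = 1.0690 × 2.1262 = 2.27291 rad
ρ = (1 − cos θ)/κ = (1 − -0.64583)/1.0690 = 1.53960
z = sin θ / κ = 0.76348/1.0690 = 0.71420
x = ρ cos φ = 1.53960 × cos(140.49°) = -1.18782
y = ρ sin φ = 1.53960 × sin(140.49°) = 0.97951

-1.188 0.980 0.714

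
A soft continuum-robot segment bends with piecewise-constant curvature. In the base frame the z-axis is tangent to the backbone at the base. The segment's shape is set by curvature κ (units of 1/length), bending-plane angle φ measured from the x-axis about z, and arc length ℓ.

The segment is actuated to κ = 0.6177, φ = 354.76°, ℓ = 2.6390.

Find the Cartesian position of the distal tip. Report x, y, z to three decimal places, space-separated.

1.708 -0.157 1.616

θ = κ·ℓ = 0.6177 × 2.6390 = 1.63011 rad
ρ = (1 − cos θ)/κ = (1 − -0.05928)/0.6177 = 1.71488
z = sin θ / κ = 0.99824/0.6177 = 1.61606
x = ρ cos φ = 1.71488 × cos(354.76°) = 1.70771
y = ρ sin φ = 1.71488 × sin(354.76°) = -0.15662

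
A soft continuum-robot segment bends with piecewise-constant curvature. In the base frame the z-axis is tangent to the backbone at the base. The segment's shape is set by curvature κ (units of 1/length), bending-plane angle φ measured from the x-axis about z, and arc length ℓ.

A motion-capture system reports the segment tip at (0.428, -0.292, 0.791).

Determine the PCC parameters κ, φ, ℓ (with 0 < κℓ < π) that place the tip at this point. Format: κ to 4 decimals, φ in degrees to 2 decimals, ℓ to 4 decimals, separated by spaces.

1.1589 325.70 1.0007

ρ = √(x²+y²) = √(0.428² + -0.292²) = 0.51812
φ = atan2(y, x) mod 360° = atan2(-0.292, 0.428) = 325.6965°
|p|² = ρ² + z² = 0.51812² + 0.791² = 0.89413
κ = 2ρ / |p|² = 2×0.51812 / 0.89413 = 1.15894
θ = 2·atan2(ρ, z) = 2·atan2(0.51812, 0.791) = 1.15979 rad
ℓ = θ/κ = 1.15979/1.15894 = 1.00074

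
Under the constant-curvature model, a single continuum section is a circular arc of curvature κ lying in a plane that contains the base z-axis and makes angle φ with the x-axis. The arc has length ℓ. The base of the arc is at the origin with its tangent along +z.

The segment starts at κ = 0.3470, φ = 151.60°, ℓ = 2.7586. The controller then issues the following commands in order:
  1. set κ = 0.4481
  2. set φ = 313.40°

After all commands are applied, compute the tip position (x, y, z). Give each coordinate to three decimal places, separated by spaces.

1.030 -1.089 2.108

initial: κ=0.3470, φ=151.60°, ℓ=2.7586
cmd 1: set κ=0.4481 → (κ,φ,ℓ)=(0.4481,151.60°,2.7586) → tip=(-1.3183,0.7128,2.1078)
cmd 2: set φ=313.40° → (κ,φ,ℓ)=(0.4481,313.40°,2.7586) → tip=(1.0297,-1.0889,2.1078)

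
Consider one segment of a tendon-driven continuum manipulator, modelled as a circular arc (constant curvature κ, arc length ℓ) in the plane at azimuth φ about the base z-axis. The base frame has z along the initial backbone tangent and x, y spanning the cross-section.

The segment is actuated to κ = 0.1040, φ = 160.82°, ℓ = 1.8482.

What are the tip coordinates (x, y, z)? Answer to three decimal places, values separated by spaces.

-0.167 0.058 1.837

θ = κ·ℓ = 0.1040 × 1.8482 = 0.19221 rad
ρ = (1 − cos θ)/κ = (1 − 0.98158)/0.1040 = 0.17708
z = sin θ / κ = 0.19103/0.1040 = 1.83684
x = ρ cos φ = 0.17708 × cos(160.82°) = -0.16725
y = ρ sin φ = 0.17708 × sin(160.82°) = 0.05818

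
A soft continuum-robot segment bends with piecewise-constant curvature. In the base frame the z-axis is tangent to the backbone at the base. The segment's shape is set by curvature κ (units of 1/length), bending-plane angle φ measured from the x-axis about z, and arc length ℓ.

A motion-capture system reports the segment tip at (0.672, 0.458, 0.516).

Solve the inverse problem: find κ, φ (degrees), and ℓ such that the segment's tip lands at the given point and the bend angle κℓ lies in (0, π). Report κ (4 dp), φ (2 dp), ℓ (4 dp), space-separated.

ρ = √(x²+y²) = √(0.672² + 0.458²) = 0.81323
φ = atan2(y, x) mod 360° = atan2(0.458, 0.672) = 34.2763°
|p|² = ρ² + z² = 0.81323² + 0.516² = 0.92760
κ = 2ρ / |p|² = 2×0.81323 / 0.92760 = 1.75341
θ = 2·atan2(ρ, z) = 2·atan2(0.81323, 0.516) = 2.01078 rad
ℓ = θ/κ = 2.01078/1.75341 = 1.14679

1.7534 34.28 1.1468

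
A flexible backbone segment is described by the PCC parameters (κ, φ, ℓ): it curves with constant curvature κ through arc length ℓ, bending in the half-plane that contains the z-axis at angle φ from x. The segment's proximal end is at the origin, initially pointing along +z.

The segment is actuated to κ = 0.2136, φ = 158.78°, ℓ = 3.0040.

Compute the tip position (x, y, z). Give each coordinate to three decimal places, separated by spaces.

θ = κ·ℓ = 0.2136 × 3.0040 = 0.64165 rad
ρ = (1 − cos θ)/κ = (1 − 0.80111)/0.2136 = 0.93115
z = sin θ / κ = 0.59852/0.2136 = 2.80207
x = ρ cos φ = 0.93115 × cos(158.78°) = -0.86801
y = ρ sin φ = 0.93115 × sin(158.78°) = 0.33703

-0.868 0.337 2.802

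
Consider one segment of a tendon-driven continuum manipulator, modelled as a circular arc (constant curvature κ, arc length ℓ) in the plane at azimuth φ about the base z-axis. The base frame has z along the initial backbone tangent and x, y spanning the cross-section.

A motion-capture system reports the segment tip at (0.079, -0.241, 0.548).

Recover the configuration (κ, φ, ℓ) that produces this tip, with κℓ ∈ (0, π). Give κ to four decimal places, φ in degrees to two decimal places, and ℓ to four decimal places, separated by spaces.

ρ = √(x²+y²) = √(0.079² + -0.241²) = 0.25362
φ = atan2(y, x) mod 360° = atan2(-0.241, 0.079) = 288.1492°
|p|² = ρ² + z² = 0.25362² + 0.548² = 0.36463
κ = 2ρ / |p|² = 2×0.25362 / 0.36463 = 1.39111
θ = 2·atan2(ρ, z) = 2·atan2(0.25362, 0.548) = 0.86690 rad
ℓ = θ/κ = 0.86690/1.39111 = 0.62317

1.3911 288.15 0.6232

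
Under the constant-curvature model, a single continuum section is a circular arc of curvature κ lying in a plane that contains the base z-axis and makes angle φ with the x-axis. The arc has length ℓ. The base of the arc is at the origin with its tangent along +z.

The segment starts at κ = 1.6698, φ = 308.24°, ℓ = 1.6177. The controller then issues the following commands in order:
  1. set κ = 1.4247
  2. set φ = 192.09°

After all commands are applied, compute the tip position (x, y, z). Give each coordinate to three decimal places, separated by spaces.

initial: κ=1.6698, φ=308.24°, ℓ=1.6177
cmd 1: set κ=1.4247 → (κ,φ,ℓ)=(1.4247,308.24°,1.6177) → tip=(0.7254,-0.9205,0.5212)
cmd 2: set φ=192.09° → (κ,φ,ℓ)=(1.4247,192.09°,1.6177) → tip=(-1.1460,-0.2455,0.5212)

-1.146 -0.245 0.521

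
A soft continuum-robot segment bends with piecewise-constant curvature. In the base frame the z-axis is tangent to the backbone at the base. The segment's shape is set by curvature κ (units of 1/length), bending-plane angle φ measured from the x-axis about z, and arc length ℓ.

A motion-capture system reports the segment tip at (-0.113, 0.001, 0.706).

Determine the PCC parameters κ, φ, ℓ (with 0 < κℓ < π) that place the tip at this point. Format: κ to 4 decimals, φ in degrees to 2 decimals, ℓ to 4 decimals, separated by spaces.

ρ = √(x²+y²) = √(-0.113² + 0.001²) = 0.11300
φ = atan2(y, x) mod 360° = atan2(0.001, -0.113) = 179.4930°
|p|² = ρ² + z² = 0.11300² + 0.706² = 0.51121
κ = 2ρ / |p|² = 2×0.11300 / 0.51121 = 0.44211
θ = 2·atan2(ρ, z) = 2·atan2(0.11300, 0.706) = 0.31743 rad
ℓ = θ/κ = 0.31743/0.44211 = 0.71800

0.4421 179.49 0.7180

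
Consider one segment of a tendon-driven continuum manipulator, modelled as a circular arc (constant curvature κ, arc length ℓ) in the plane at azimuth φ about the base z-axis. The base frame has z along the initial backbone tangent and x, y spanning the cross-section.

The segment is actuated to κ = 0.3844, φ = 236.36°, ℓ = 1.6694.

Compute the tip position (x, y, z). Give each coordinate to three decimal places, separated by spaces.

θ = κ·ℓ = 0.3844 × 1.6694 = 0.64172 rad
ρ = (1 − cos θ)/κ = (1 − 0.80107)/0.3844 = 0.51751
z = sin θ / κ = 0.59857/0.3844 = 1.55716
x = ρ cos φ = 0.51751 × cos(236.36°) = -0.28669
y = ρ sin φ = 0.51751 × sin(236.36°) = -0.43085

-0.287 -0.431 1.557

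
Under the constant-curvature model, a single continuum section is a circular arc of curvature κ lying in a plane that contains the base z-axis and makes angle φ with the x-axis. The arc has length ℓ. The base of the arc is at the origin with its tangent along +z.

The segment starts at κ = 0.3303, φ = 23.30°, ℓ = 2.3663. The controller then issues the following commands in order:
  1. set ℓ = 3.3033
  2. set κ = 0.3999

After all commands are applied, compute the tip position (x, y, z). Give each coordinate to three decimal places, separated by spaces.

1.729 0.745 2.423

initial: κ=0.3303, φ=23.30°, ℓ=2.3663
cmd 1: set ℓ=3.3033 → (κ,φ,ℓ)=(0.3303,23.30°,3.3033) → tip=(1.4973,0.6448,2.6858)
cmd 2: set κ=0.3999 → (κ,φ,ℓ)=(0.3999,23.30°,3.3033) → tip=(1.7289,0.7446,2.4230)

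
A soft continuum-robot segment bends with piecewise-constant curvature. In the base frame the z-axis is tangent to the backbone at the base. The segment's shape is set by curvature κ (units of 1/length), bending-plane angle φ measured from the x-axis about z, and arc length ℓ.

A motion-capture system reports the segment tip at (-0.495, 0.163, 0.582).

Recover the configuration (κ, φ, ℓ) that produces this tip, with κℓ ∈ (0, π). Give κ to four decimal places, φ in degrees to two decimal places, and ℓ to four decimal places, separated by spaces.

ρ = √(x²+y²) = √(-0.495² + 0.163²) = 0.52115
φ = atan2(y, x) mod 360° = atan2(0.163, -0.495) = 161.7737°
|p|² = ρ² + z² = 0.52115² + 0.582² = 0.61032
κ = 2ρ / |p|² = 2×0.52115 / 0.61032 = 1.70779
θ = 2·atan2(ρ, z) = 2·atan2(0.52115, 0.582) = 1.46058 rad
ℓ = θ/κ = 1.46058/1.70779 = 0.85525

1.7078 161.77 0.8552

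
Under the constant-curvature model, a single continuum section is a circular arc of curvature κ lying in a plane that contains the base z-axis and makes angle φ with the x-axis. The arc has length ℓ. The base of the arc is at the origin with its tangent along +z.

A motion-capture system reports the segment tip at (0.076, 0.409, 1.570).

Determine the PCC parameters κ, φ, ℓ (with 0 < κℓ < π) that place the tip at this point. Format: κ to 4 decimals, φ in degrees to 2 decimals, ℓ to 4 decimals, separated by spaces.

ρ = √(x²+y²) = √(0.076² + 0.409²) = 0.41600
φ = atan2(y, x) mod 360° = atan2(0.409, 0.076) = 79.4734°
|p|² = ρ² + z² = 0.41600² + 1.570² = 2.63796
κ = 2ρ / |p|² = 2×0.41600 / 2.63796 = 0.31540
θ = 2·atan2(ρ, z) = 2·atan2(0.41600, 1.570) = 0.51803 rad
ℓ = θ/κ = 0.51803/0.31540 = 1.64248

0.3154 79.47 1.6425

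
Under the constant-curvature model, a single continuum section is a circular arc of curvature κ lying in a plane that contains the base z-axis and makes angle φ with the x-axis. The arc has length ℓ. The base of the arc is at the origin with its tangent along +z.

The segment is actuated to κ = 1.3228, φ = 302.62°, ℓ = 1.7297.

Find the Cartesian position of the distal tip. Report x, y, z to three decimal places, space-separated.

0.675 -1.055 0.570

θ = κ·ℓ = 1.3228 × 1.7297 = 2.28805 rad
ρ = (1 − cos θ)/κ = (1 − -0.65732)/1.3228 = 1.25288
z = sin θ / κ = 0.75362/1.3228 = 0.56971
x = ρ cos φ = 1.25288 × cos(302.62°) = 0.67539
y = ρ sin φ = 1.25288 × sin(302.62°) = -1.05526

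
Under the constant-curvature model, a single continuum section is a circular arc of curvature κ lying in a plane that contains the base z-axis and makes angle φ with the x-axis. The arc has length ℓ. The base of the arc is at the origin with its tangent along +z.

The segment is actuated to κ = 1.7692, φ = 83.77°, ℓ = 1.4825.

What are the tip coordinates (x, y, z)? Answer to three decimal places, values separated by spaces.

0.115 1.050 0.280

θ = κ·ℓ = 1.7692 × 1.4825 = 2.62284 rad
ρ = (1 − cos θ)/κ = (1 − -0.86844)/1.7692 = 1.05609
z = sin θ / κ = 0.49580/1.7692 = 0.28024
x = ρ cos φ = 1.05609 × cos(83.77°) = 0.11461
y = ρ sin φ = 1.05609 × sin(83.77°) = 1.04985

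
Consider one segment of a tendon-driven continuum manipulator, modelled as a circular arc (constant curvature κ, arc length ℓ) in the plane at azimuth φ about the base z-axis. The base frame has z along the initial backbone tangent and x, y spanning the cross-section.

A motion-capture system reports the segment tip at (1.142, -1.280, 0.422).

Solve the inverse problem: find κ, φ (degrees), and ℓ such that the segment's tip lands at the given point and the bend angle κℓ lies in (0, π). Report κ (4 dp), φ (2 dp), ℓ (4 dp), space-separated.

ρ = √(x²+y²) = √(1.142² + -1.280²) = 1.71539
φ = atan2(y, x) mod 360° = atan2(-1.280, 1.142) = 311.7389°
|p|² = ρ² + z² = 1.71539² + 0.422² = 3.12065
κ = 2ρ / |p|² = 2×1.71539 / 3.12065 = 1.09938
θ = 2·atan2(ρ, z) = 2·atan2(1.71539, 0.422) = 2.65916 rad
ℓ = θ/κ = 2.65916/1.09938 = 2.41878

1.0994 311.74 2.4188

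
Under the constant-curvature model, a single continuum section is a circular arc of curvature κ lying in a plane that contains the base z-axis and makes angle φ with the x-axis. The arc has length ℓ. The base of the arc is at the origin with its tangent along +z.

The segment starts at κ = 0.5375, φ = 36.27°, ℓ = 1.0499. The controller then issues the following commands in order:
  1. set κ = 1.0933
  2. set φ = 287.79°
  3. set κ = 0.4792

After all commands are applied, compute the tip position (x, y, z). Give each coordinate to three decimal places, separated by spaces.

initial: κ=0.5375, φ=36.27°, ℓ=1.0499
cmd 1: set κ=1.0933 → (κ,φ,ℓ)=(1.0933,36.27°,1.0499) → tip=(0.4348,0.3190,0.8341)
cmd 2: set φ=287.79° → (κ,φ,ℓ)=(1.0933,287.79°,1.0499) → tip=(0.1648,-0.5135,0.8341)
cmd 3: set κ=0.4792 → (κ,φ,ℓ)=(0.4792,287.79°,1.0499) → tip=(0.0790,-0.2462,1.0062)

0.079 -0.246 1.006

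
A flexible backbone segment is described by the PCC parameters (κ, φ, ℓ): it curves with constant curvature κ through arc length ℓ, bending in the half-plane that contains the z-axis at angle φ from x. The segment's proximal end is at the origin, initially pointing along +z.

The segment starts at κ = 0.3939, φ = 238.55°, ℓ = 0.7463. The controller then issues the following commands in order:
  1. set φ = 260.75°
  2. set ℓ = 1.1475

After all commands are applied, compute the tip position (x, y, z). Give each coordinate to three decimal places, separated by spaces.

-0.041 -0.252 1.109

initial: κ=0.3939, φ=238.55°, ℓ=0.7463
cmd 1: set φ=260.75° → (κ,φ,ℓ)=(0.3939,260.75°,0.7463) → tip=(-0.0175,-0.1075,0.7356)
cmd 2: set ℓ=1.1475 → (κ,φ,ℓ)=(0.3939,260.75°,1.1475) → tip=(-0.0410,-0.2516,1.1088)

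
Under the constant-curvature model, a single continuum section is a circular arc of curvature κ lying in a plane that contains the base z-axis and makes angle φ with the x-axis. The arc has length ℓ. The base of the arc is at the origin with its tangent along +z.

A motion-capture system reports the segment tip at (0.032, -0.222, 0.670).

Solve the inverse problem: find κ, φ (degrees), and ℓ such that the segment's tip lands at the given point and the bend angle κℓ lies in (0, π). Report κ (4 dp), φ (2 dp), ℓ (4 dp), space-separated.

0.8986 278.20 0.7190

ρ = √(x²+y²) = √(0.032² + -0.222²) = 0.22429
φ = atan2(y, x) mod 360° = atan2(-0.222, 0.032) = 278.2024°
|p|² = ρ² + z² = 0.22429² + 0.670² = 0.49921
κ = 2ρ / |p|² = 2×0.22429 / 0.49921 = 0.89860
θ = 2·atan2(ρ, z) = 2·atan2(0.22429, 0.670) = 0.64608 rad
ℓ = θ/κ = 0.64608/0.89860 = 0.71899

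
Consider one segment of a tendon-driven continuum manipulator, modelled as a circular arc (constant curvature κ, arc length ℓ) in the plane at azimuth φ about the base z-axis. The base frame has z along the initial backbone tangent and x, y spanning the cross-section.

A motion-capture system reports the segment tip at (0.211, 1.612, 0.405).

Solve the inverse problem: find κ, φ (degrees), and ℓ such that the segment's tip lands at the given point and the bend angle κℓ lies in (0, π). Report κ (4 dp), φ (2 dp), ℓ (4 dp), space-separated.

1.1583 82.54 2.2907

ρ = √(x²+y²) = √(0.211² + 1.612²) = 1.62575
φ = atan2(y, x) mod 360° = atan2(1.612, 0.211) = 82.5428°
|p|² = ρ² + z² = 1.62575² + 0.405² = 2.80709
κ = 2ρ / |p|² = 2×1.62575 / 2.80709 = 1.15832
θ = 2·atan2(ρ, z) = 2·atan2(1.62575, 0.405) = 2.65330 rad
ℓ = θ/κ = 2.65330/1.15832 = 2.29065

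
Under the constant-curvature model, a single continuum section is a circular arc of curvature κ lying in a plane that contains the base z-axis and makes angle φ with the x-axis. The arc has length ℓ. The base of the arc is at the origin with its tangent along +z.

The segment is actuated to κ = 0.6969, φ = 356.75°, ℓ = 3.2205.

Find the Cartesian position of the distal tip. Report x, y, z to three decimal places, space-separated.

θ = κ·ℓ = 0.6969 × 3.2205 = 2.24437 rad
ρ = (1 − cos θ)/κ = (1 − -0.62378)/0.6969 = 2.33000
z = sin θ / κ = 0.78160/0.6969 = 1.12154
x = ρ cos φ = 2.33000 × cos(356.75°) = 2.32626
y = ρ sin φ = 2.33000 × sin(356.75°) = -0.13209

2.326 -0.132 1.122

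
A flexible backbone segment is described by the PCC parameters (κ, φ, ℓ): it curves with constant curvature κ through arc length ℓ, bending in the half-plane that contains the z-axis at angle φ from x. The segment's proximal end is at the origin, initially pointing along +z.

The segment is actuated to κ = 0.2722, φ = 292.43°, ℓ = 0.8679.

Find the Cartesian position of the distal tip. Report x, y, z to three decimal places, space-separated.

0.039 -0.094 0.860

θ = κ·ℓ = 0.2722 × 0.8679 = 0.23624 rad
ρ = (1 − cos θ)/κ = (1 − 0.97222)/0.2722 = 0.10204
z = sin θ / κ = 0.23405/0.2722 = 0.85985
x = ρ cos φ = 0.10204 × cos(292.43°) = 0.03893
y = ρ sin φ = 0.10204 × sin(292.43°) = -0.09432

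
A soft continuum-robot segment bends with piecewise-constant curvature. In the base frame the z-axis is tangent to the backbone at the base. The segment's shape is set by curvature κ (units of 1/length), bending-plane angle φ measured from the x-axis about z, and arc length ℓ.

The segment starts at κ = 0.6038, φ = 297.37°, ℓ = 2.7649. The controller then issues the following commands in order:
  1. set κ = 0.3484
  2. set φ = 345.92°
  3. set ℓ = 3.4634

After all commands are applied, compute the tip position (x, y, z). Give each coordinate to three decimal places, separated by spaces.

initial: κ=0.6038, φ=297.37°, ℓ=2.7649
cmd 1: set κ=0.3484 → (κ,φ,ℓ)=(0.3484,297.37°,2.7649) → tip=(0.5663,-1.0940,2.3567)
cmd 2: set φ=345.92° → (κ,φ,ℓ)=(0.3484,345.92°,2.7649) → tip=(1.1948,-0.2997,2.3567)
cmd 3: set ℓ=3.4634 → (κ,φ,ℓ)=(0.3484,345.92°,3.4634) → tip=(1.7925,-0.4496,2.6821)

1.792 -0.450 2.682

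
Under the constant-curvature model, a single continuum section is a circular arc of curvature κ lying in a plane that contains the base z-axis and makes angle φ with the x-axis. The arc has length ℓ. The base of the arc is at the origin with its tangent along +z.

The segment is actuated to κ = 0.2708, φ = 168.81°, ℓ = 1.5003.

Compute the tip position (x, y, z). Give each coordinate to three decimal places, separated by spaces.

θ = κ·ℓ = 0.2708 × 1.5003 = 0.40628 rad
ρ = (1 − cos θ)/κ = (1 − 0.91860)/0.2708 = 0.30060
z = sin θ / κ = 0.39520/0.2708 = 1.45936
x = ρ cos φ = 0.30060 × cos(168.81°) = -0.29489
y = ρ sin φ = 0.30060 × sin(168.81°) = 0.05834

-0.295 0.058 1.459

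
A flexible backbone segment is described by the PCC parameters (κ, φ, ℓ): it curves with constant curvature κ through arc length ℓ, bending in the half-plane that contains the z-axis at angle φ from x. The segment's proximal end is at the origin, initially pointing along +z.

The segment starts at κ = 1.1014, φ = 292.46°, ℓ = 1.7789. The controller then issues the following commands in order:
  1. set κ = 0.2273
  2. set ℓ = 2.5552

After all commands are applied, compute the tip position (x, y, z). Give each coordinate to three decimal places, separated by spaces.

initial: κ=1.1014, φ=292.46°, ℓ=1.7789
cmd 1: set κ=0.2273 → (κ,φ,ℓ)=(0.2273,292.46°,1.7789) → tip=(0.1355,-0.3279,1.7308)
cmd 2: set ℓ=2.5552 → (κ,φ,ℓ)=(0.2273,292.46°,2.5552) → tip=(0.2756,-0.6667,2.4139)

0.276 -0.667 2.414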